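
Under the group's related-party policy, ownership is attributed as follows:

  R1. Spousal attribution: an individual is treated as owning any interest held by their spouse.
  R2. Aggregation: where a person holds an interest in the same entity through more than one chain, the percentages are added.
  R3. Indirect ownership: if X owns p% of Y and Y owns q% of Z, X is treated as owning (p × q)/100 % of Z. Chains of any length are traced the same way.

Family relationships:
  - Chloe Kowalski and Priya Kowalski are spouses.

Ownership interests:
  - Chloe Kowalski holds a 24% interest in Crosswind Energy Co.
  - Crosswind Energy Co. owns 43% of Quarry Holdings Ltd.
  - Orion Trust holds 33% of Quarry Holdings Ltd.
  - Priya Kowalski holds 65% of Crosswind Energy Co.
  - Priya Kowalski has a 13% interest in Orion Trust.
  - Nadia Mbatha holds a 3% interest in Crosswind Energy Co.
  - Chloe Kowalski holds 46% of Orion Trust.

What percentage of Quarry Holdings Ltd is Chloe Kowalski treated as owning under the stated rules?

57.74%

By spousal attribution (R1), Chloe Kowalski is treated as also owning Priya Kowalski's interest in Crosswind Energy Co, giving 24% + 65% = 89%.
By spousal attribution (R1), Chloe Kowalski is treated as also owning Priya Kowalski's interest in Orion Trust, giving 46% + 13% = 59%.
Chain via Crosswind Energy Co. (R3): 89% × 43% = 38.27% of Quarry Holdings Ltd.
Chain via Orion Trust (R3): 59% × 33% = 19.47% of Quarry Holdings Ltd.
Aggregating (R2): 38.27% + 19.47% = 57.74%.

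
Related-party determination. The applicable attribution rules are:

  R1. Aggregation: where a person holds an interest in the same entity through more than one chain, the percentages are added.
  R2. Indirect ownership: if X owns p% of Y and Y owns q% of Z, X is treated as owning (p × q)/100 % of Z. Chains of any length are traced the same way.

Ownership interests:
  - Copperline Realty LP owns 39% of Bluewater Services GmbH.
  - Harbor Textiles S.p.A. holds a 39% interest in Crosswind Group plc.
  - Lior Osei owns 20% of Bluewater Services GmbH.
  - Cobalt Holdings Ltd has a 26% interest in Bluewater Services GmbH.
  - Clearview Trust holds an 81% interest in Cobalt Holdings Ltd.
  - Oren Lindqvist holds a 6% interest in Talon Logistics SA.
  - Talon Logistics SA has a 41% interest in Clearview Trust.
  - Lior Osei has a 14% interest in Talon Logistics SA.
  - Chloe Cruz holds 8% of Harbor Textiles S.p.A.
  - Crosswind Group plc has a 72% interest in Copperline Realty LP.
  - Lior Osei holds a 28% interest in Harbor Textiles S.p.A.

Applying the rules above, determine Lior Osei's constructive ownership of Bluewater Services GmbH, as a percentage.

24.27518%

Chain via Talon Logistics SA → Clearview Trust → Cobalt Holdings Ltd (R2): 14% × 41% × 81% × 26% = 1.208844% of Bluewater Services GmbH.
Chain via Harbor Textiles S.p.A. → Crosswind Group plc → Copperline Realty LP (R2): 28% × 39% × 72% × 39% = 3.066336% of Bluewater Services GmbH.
Direct interest in Bluewater Services GmbH: 20%.
Aggregating (R1): 1.208844% + 3.066336% + 20% = 24.27518%.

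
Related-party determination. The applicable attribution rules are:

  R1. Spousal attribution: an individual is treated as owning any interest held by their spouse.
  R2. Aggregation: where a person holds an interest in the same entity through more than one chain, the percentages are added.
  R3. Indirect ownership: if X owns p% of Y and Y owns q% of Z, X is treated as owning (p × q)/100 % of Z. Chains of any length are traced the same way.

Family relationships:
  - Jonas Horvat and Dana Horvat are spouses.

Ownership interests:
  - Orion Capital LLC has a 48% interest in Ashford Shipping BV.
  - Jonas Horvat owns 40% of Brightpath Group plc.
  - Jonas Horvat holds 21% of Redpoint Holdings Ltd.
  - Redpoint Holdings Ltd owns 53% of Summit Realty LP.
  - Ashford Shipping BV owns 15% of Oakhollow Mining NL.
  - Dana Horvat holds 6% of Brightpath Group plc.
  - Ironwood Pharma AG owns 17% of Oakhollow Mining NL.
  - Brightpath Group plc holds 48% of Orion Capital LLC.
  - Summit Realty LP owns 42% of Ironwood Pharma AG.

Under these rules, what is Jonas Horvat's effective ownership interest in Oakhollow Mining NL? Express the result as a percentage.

By spousal attribution (R1), Jonas Horvat is treated as also owning Dana Horvat's interest in Brightpath Group plc, giving 40% + 6% = 46%.
Chain via Redpoint Holdings Ltd → Summit Realty LP → Ironwood Pharma AG (R3): 21% × 53% × 42% × 17% = 0.794682% of Oakhollow Mining NL.
Chain via Brightpath Group plc → Orion Capital LLC → Ashford Shipping BV (R3): 46% × 48% × 48% × 15% = 1.58976% of Oakhollow Mining NL.
Aggregating (R2): 0.794682% + 1.58976% = 2.384442%.

2.384442%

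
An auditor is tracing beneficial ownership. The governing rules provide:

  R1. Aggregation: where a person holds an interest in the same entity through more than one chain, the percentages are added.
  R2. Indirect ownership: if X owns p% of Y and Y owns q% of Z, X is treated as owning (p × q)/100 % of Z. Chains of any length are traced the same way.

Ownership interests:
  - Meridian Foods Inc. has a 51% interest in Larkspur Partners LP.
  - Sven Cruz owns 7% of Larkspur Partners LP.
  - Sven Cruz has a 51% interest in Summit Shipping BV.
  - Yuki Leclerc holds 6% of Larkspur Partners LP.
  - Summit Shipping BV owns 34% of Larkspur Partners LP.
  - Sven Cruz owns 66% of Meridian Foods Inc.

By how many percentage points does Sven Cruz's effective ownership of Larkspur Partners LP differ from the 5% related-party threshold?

Chain via Summit Shipping BV (R2): 51% × 34% = 17.34% of Larkspur Partners LP.
Chain via Meridian Foods Inc. (R2): 66% × 51% = 33.66% of Larkspur Partners LP.
Direct interest in Larkspur Partners LP: 7%.
Aggregating (R1): 17.34% + 33.66% + 7% = 58%.
58% exceeds the 5% threshold by 53 percentage points.

53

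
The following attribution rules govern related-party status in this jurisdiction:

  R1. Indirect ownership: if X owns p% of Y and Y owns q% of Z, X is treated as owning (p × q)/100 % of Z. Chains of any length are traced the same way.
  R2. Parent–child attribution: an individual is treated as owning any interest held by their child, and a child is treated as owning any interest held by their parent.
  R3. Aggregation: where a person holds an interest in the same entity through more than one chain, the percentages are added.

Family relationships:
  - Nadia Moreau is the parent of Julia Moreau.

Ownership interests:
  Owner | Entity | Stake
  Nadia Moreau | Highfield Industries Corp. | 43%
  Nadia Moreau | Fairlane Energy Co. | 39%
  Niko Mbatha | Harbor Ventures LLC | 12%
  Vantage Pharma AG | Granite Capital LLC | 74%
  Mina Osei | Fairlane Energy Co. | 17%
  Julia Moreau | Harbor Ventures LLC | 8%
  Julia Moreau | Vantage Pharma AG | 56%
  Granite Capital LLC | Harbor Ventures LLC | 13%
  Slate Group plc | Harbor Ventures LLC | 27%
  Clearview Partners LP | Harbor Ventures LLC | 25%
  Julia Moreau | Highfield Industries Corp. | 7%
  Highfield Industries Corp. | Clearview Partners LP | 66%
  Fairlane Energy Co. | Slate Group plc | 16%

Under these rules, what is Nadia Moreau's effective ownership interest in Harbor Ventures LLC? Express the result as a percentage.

By parent–child attribution (R2), Nadia Moreau is treated as also owning Julia Moreau's interest in Highfield Industries Corp, giving 43% + 7% = 50%.
By parent–child attribution (R2), Nadia Moreau is treated as owning Julia Moreau's 56% interest in Vantage Pharma AG.
By parent–child attribution (R2), Nadia Moreau is treated as owning Julia Moreau's 8% interest in Harbor Ventures LLC.
Chain via Fairlane Energy Co. → Slate Group plc (R1): 39% × 16% × 27% = 1.6848% of Harbor Ventures LLC.
Chain via Highfield Industries Corp. → Clearview Partners LP (R1): 50% × 66% × 25% = 8.25% of Harbor Ventures LLC.
Chain via Vantage Pharma AG → Granite Capital LLC (R1): 56% × 74% × 13% = 5.3872% of Harbor Ventures LLC.
Direct interest in Harbor Ventures LLC: 8%.
Aggregating (R3): 1.6848% + 8.25% + 5.3872% + 8% = 23.322%.

23.322%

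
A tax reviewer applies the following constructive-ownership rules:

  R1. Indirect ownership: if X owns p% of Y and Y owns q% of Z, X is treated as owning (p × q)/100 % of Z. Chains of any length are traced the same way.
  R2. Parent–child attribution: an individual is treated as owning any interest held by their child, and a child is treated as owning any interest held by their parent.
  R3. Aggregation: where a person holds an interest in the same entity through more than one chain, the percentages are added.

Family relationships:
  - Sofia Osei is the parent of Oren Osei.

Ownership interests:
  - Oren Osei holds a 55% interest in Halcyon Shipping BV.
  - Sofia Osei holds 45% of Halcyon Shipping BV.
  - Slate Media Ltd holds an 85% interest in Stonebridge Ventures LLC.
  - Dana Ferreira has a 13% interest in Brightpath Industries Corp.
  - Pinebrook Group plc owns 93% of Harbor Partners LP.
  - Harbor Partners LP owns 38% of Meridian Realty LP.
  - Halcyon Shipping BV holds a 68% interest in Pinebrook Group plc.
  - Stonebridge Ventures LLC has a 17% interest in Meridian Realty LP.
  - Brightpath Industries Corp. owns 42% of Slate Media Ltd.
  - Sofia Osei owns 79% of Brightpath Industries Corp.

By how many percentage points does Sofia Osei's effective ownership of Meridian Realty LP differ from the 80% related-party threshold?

51.17429

By parent–child attribution (R2), Sofia Osei is treated as also owning Oren Osei's interest in Halcyon Shipping BV, giving 45% + 55% = 100%.
Chain via Halcyon Shipping BV → Pinebrook Group plc → Harbor Partners LP (R1): 100% × 68% × 93% × 38% = 24.0312% of Meridian Realty LP.
Chain via Brightpath Industries Corp. → Slate Media Ltd → Stonebridge Ventures LLC (R1): 79% × 42% × 85% × 17% = 4.79451% of Meridian Realty LP.
Aggregating (R3): 24.0312% + 4.79451% = 28.82571%.
28.82571% falls short of the 80% threshold by 51.17429 percentage points.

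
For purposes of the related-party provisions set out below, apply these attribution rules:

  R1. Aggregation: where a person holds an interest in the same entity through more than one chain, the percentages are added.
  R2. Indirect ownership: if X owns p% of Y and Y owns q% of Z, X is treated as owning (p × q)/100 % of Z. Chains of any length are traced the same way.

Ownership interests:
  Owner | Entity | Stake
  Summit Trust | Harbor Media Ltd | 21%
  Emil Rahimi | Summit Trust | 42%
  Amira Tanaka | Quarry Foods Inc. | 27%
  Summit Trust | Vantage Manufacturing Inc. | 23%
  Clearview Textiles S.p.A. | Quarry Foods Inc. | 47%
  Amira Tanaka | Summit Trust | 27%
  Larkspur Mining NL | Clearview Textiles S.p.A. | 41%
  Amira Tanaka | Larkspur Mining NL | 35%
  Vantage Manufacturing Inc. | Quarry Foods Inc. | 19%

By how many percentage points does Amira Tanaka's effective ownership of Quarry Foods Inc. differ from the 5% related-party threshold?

Chain via Larkspur Mining NL → Clearview Textiles S.p.A. (R2): 35% × 41% × 47% = 6.7445% of Quarry Foods Inc.
Chain via Summit Trust → Vantage Manufacturing Inc. (R2): 27% × 23% × 19% = 1.1799% of Quarry Foods Inc.
Direct interest in Quarry Foods Inc: 27%.
Aggregating (R1): 6.7445% + 1.1799% + 27% = 34.9244%.
34.9244% exceeds the 5% threshold by 29.9244 percentage points.

29.9244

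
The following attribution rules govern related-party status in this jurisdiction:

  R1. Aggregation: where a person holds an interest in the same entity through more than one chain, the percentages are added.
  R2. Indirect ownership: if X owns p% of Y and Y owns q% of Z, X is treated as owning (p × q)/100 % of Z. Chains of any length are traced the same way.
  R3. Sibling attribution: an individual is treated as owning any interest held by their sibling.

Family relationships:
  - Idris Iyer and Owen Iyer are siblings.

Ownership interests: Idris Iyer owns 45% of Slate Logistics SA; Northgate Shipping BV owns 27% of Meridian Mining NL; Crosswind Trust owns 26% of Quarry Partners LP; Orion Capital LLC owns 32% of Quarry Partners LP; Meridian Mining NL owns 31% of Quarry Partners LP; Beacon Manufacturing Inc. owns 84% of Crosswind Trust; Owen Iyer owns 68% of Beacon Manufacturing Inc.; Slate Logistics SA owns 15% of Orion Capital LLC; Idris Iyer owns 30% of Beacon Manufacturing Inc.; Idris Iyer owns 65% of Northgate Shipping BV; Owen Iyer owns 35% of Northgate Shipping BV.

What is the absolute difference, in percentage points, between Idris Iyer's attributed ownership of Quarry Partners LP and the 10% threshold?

By sibling attribution (R3), Idris Iyer is treated as also owning Owen Iyer's interest in Northgate Shipping BV, giving 65% + 35% = 100%.
By sibling attribution (R3), Idris Iyer is treated as also owning Owen Iyer's interest in Beacon Manufacturing Inc, giving 30% + 68% = 98%.
Chain via Slate Logistics SA → Orion Capital LLC (R2): 45% × 15% × 32% = 2.16% of Quarry Partners LP.
Chain via Northgate Shipping BV → Meridian Mining NL (R2): 100% × 27% × 31% = 8.37% of Quarry Partners LP.
Chain via Beacon Manufacturing Inc. → Crosswind Trust (R2): 98% × 84% × 26% = 21.4032% of Quarry Partners LP.
Aggregating (R1): 2.16% + 8.37% + 21.4032% = 31.9332%.
31.9332% exceeds the 10% threshold by 21.9332 percentage points.

21.9332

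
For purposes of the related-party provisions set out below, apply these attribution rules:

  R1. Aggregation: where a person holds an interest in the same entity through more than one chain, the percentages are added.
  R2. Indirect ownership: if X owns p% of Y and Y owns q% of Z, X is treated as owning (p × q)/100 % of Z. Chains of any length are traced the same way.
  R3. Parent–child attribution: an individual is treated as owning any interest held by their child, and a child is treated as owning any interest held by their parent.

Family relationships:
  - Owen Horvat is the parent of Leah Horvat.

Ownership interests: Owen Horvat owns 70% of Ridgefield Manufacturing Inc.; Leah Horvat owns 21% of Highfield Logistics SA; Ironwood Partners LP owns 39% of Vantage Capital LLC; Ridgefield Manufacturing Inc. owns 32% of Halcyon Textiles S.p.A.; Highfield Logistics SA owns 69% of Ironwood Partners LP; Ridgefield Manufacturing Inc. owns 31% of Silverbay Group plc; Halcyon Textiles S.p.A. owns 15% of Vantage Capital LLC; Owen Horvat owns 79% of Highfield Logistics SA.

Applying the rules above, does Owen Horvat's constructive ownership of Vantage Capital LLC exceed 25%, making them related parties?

By parent–child attribution (R3), Owen Horvat is treated as also owning Leah Horvat's interest in Highfield Logistics SA, giving 79% + 21% = 100%.
Chain via Highfield Logistics SA → Ironwood Partners LP (R2): 100% × 69% × 39% = 26.91% of Vantage Capital LLC.
Chain via Ridgefield Manufacturing Inc. → Halcyon Textiles S.p.A. (R2): 70% × 32% × 15% = 3.36% of Vantage Capital LLC.
Aggregating (R1): 26.91% + 3.36% = 30.27%.
30.27% exceeds the 25% threshold, so Owen is a related party to Vantage Capital LLC.

Yes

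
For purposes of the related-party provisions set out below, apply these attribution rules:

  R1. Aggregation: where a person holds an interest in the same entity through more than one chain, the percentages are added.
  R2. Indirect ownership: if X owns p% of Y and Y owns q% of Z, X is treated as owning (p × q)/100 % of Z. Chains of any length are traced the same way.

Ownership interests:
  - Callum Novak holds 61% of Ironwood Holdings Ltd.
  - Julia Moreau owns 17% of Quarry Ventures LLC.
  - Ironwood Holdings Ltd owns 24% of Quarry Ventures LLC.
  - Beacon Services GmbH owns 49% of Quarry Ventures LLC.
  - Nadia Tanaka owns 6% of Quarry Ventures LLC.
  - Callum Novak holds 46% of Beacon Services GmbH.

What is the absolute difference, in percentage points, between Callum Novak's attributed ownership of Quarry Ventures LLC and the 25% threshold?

Chain via Ironwood Holdings Ltd (R2): 61% × 24% = 14.64% of Quarry Ventures LLC.
Chain via Beacon Services GmbH (R2): 46% × 49% = 22.54% of Quarry Ventures LLC.
Aggregating (R1): 14.64% + 22.54% = 37.18%.
37.18% exceeds the 25% threshold by 12.18 percentage points.

12.18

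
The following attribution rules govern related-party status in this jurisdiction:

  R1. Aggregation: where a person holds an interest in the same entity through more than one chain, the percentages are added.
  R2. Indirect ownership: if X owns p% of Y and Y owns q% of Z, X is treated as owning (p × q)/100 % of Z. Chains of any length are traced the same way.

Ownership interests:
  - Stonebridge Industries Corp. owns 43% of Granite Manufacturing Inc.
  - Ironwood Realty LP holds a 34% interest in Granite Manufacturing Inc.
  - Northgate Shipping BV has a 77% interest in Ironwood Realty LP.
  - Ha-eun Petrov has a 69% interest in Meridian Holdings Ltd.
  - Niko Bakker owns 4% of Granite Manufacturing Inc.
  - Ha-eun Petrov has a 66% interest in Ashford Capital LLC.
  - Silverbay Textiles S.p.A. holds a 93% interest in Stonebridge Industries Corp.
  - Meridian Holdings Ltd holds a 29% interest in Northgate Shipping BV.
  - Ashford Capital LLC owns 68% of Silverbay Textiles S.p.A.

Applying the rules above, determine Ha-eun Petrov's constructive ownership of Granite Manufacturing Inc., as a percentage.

23.18613%

Chain via Ashford Capital LLC → Silverbay Textiles S.p.A. → Stonebridge Industries Corp. (R2): 66% × 68% × 93% × 43% = 17.947512% of Granite Manufacturing Inc.
Chain via Meridian Holdings Ltd → Northgate Shipping BV → Ironwood Realty LP (R2): 69% × 29% × 77% × 34% = 5.238618% of Granite Manufacturing Inc.
Aggregating (R1): 17.947512% + 5.238618% = 23.18613%.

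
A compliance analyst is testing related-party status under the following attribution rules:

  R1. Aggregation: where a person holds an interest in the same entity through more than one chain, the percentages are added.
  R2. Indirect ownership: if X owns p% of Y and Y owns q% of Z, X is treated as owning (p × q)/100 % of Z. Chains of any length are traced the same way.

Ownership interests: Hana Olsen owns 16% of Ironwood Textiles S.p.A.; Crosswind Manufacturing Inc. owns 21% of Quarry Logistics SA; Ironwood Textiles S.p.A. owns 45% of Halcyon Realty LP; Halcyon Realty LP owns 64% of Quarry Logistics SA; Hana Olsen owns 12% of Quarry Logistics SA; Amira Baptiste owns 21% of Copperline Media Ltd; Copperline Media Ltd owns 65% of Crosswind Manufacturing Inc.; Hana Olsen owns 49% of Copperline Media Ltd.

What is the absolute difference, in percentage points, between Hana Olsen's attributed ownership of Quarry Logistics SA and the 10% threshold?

13.2965

Chain via Ironwood Textiles S.p.A. → Halcyon Realty LP (R2): 16% × 45% × 64% = 4.608% of Quarry Logistics SA.
Chain via Copperline Media Ltd → Crosswind Manufacturing Inc. (R2): 49% × 65% × 21% = 6.6885% of Quarry Logistics SA.
Direct interest in Quarry Logistics SA: 12%.
Aggregating (R1): 4.608% + 6.6885% + 12% = 23.2965%.
23.2965% exceeds the 10% threshold by 13.2965 percentage points.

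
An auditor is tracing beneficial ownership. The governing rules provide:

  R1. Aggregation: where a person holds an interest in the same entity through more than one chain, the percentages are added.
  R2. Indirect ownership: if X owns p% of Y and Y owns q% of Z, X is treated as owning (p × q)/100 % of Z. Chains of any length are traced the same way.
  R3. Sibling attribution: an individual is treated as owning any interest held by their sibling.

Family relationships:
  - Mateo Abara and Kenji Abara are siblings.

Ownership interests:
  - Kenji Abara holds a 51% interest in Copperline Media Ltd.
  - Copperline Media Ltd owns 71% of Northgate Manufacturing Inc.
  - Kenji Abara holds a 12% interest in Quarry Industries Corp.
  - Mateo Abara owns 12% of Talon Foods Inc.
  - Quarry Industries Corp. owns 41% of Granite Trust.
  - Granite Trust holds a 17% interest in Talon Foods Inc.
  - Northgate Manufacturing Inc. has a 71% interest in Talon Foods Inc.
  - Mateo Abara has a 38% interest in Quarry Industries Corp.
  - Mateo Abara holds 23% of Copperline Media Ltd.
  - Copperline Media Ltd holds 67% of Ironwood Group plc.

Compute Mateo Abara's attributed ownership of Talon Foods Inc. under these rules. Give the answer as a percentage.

52.7884%

By sibling attribution (R3), Mateo Abara is treated as also owning Kenji Abara's interest in Quarry Industries Corp, giving 38% + 12% = 50%.
By sibling attribution (R3), Mateo Abara is treated as also owning Kenji Abara's interest in Copperline Media Ltd, giving 23% + 51% = 74%.
Chain via Quarry Industries Corp. → Granite Trust (R2): 50% × 41% × 17% = 3.485% of Talon Foods Inc.
Chain via Copperline Media Ltd → Northgate Manufacturing Inc. (R2): 74% × 71% × 71% = 37.3034% of Talon Foods Inc.
Direct interest in Talon Foods Inc: 12%.
Aggregating (R1): 3.485% + 37.3034% + 12% = 52.7884%.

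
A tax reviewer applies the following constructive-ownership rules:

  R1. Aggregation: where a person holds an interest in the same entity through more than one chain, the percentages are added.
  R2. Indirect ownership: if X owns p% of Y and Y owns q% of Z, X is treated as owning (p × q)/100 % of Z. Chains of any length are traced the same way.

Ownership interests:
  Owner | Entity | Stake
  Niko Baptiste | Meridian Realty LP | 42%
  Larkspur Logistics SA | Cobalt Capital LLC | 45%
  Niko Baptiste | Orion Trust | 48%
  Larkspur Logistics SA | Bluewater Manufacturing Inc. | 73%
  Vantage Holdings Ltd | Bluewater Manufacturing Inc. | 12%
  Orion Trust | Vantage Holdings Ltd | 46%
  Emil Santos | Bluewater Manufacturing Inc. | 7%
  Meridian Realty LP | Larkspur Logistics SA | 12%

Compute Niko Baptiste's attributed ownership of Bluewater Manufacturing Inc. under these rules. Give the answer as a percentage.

Chain via Meridian Realty LP → Larkspur Logistics SA (R2): 42% × 12% × 73% = 3.6792% of Bluewater Manufacturing Inc.
Chain via Orion Trust → Vantage Holdings Ltd (R2): 48% × 46% × 12% = 2.6496% of Bluewater Manufacturing Inc.
Aggregating (R1): 3.6792% + 2.6496% = 6.3288%.

6.3288%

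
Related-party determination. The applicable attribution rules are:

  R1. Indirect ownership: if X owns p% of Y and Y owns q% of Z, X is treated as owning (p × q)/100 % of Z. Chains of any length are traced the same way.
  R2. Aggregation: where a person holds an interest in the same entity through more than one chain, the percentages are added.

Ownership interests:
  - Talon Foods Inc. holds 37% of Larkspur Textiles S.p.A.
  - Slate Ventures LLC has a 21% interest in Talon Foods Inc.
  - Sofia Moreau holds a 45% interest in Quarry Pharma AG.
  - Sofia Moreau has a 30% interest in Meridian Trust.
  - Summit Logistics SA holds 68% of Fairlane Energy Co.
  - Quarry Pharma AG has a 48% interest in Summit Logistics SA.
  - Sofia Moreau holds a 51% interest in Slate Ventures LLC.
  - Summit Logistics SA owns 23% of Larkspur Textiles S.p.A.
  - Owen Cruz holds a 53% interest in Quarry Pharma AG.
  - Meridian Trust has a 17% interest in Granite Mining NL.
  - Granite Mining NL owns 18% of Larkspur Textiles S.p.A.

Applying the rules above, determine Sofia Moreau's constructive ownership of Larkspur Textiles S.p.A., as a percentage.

Chain via Slate Ventures LLC → Talon Foods Inc. (R1): 51% × 21% × 37% = 3.9627% of Larkspur Textiles S.p.A.
Chain via Meridian Trust → Granite Mining NL (R1): 30% × 17% × 18% = 0.918% of Larkspur Textiles S.p.A.
Chain via Quarry Pharma AG → Summit Logistics SA (R1): 45% × 48% × 23% = 4.968% of Larkspur Textiles S.p.A.
Aggregating (R2): 3.9627% + 0.918% + 4.968% = 9.8487%.

9.8487%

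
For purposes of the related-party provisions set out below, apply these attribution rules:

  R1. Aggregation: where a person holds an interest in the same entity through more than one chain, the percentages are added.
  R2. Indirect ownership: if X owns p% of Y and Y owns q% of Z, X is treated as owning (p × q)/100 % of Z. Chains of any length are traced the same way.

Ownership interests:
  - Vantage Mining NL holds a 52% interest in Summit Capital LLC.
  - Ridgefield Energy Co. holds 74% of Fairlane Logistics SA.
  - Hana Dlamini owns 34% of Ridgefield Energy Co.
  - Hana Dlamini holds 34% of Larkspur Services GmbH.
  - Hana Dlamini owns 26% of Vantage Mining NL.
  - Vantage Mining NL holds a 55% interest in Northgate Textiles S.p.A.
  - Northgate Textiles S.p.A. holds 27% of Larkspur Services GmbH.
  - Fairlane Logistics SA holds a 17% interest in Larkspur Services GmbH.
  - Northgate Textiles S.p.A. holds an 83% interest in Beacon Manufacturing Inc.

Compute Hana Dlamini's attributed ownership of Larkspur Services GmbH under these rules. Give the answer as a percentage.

42.1382%

Chain via Ridgefield Energy Co. → Fairlane Logistics SA (R2): 34% × 74% × 17% = 4.2772% of Larkspur Services GmbH.
Chain via Vantage Mining NL → Northgate Textiles S.p.A. (R2): 26% × 55% × 27% = 3.861% of Larkspur Services GmbH.
Direct interest in Larkspur Services GmbH: 34%.
Aggregating (R1): 4.2772% + 3.861% + 34% = 42.1382%.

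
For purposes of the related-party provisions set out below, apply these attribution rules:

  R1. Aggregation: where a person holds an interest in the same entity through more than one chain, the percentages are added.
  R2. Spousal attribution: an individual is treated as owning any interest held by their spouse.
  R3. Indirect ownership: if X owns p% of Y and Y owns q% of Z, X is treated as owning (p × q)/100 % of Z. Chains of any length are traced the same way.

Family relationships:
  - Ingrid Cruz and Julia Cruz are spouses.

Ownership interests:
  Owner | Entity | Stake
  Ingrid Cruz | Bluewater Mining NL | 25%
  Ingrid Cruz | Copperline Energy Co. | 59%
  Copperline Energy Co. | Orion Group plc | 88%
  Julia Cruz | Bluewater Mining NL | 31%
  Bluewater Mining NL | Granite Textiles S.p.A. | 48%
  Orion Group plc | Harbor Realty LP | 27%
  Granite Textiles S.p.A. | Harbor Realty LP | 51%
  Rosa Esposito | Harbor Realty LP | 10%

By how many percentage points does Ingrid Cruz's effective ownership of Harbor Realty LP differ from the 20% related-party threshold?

By spousal attribution (R2), Ingrid Cruz is treated as also owning Julia Cruz's interest in Bluewater Mining NL, giving 25% + 31% = 56%.
Chain via Copperline Energy Co. → Orion Group plc (R3): 59% × 88% × 27% = 14.0184% of Harbor Realty LP.
Chain via Bluewater Mining NL → Granite Textiles S.p.A. (R3): 56% × 48% × 51% = 13.7088% of Harbor Realty LP.
Aggregating (R1): 14.0184% + 13.7088% = 27.7272%.
27.7272% exceeds the 20% threshold by 7.7272 percentage points.

7.7272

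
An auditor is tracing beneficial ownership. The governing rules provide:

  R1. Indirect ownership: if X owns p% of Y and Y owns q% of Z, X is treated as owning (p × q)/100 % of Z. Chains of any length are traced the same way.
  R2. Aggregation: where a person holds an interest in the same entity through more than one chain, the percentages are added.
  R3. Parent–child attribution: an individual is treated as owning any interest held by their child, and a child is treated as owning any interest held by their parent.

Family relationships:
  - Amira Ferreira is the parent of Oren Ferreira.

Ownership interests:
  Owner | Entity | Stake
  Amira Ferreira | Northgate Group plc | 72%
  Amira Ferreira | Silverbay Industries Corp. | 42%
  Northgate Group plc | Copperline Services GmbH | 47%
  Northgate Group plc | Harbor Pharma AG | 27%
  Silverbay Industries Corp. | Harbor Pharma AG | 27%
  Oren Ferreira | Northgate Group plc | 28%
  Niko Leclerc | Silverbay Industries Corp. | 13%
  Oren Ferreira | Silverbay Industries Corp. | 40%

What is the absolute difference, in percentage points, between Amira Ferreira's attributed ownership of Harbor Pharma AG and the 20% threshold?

29.14

By parent–child attribution (R3), Amira Ferreira is treated as also owning Oren Ferreira's interest in Silverbay Industries Corp, giving 42% + 40% = 82%.
By parent–child attribution (R3), Amira Ferreira is treated as also owning Oren Ferreira's interest in Northgate Group plc, giving 72% + 28% = 100%.
Chain via Silverbay Industries Corp. (R1): 82% × 27% = 22.14% of Harbor Pharma AG.
Chain via Northgate Group plc (R1): 100% × 27% = 27% of Harbor Pharma AG.
Aggregating (R2): 22.14% + 27% = 49.14%.
49.14% exceeds the 20% threshold by 29.14 percentage points.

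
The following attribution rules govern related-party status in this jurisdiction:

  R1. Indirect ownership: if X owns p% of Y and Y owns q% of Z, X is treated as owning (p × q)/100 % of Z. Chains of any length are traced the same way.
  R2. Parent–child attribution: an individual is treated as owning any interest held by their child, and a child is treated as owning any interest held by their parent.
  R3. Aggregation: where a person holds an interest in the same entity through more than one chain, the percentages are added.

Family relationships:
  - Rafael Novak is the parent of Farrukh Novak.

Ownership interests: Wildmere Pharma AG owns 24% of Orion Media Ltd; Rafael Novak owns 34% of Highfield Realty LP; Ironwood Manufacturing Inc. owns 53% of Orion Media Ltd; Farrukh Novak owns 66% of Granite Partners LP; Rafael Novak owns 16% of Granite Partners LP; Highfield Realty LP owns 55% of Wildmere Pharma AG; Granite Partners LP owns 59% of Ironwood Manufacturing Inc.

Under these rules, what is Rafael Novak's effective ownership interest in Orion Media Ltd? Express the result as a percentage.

30.1294%

By parent–child attribution (R2), Rafael Novak is treated as also owning Farrukh Novak's interest in Granite Partners LP, giving 16% + 66% = 82%.
Chain via Highfield Realty LP → Wildmere Pharma AG (R1): 34% × 55% × 24% = 4.488% of Orion Media Ltd.
Chain via Granite Partners LP → Ironwood Manufacturing Inc. (R1): 82% × 59% × 53% = 25.6414% of Orion Media Ltd.
Aggregating (R3): 4.488% + 25.6414% = 30.1294%.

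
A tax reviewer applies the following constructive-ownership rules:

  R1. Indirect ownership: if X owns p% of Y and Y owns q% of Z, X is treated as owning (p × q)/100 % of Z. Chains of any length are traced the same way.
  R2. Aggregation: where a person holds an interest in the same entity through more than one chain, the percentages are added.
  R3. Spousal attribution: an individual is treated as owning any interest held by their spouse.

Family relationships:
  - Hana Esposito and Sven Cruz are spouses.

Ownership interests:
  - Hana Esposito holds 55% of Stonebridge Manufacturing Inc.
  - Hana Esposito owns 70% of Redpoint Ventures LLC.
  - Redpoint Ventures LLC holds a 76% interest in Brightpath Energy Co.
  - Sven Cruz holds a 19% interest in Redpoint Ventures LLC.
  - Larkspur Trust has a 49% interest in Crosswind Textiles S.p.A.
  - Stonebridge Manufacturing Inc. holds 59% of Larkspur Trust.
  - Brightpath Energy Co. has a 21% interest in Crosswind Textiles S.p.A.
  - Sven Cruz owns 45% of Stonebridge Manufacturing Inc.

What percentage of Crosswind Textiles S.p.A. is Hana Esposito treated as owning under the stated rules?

By spousal attribution (R3), Hana Esposito is treated as also owning Sven Cruz's interest in Redpoint Ventures LLC, giving 70% + 19% = 89%.
By spousal attribution (R3), Hana Esposito is treated as also owning Sven Cruz's interest in Stonebridge Manufacturing Inc, giving 55% + 45% = 100%.
Chain via Redpoint Ventures LLC → Brightpath Energy Co. (R1): 89% × 76% × 21% = 14.2044% of Crosswind Textiles S.p.A.
Chain via Stonebridge Manufacturing Inc. → Larkspur Trust (R1): 100% × 59% × 49% = 28.91% of Crosswind Textiles S.p.A.
Aggregating (R2): 14.2044% + 28.91% = 43.1144%.

43.1144%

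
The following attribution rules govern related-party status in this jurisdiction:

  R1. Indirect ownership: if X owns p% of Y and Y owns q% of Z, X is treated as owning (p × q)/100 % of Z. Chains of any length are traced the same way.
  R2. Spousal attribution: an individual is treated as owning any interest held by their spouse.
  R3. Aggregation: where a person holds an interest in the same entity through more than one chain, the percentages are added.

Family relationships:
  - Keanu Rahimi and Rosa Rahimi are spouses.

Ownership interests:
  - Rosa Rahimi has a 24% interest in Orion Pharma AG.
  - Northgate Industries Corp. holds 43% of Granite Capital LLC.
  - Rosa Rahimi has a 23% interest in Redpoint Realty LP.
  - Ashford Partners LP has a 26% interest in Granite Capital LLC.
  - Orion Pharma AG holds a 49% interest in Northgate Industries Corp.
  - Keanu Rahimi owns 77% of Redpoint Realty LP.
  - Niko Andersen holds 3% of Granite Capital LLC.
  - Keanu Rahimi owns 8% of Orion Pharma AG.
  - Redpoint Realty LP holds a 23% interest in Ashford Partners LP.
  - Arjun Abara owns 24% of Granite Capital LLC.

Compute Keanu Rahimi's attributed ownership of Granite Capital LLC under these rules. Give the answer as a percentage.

By spousal attribution (R2), Keanu Rahimi is treated as also owning Rosa Rahimi's interest in Orion Pharma AG, giving 8% + 24% = 32%.
By spousal attribution (R2), Keanu Rahimi is treated as also owning Rosa Rahimi's interest in Redpoint Realty LP, giving 77% + 23% = 100%.
Chain via Orion Pharma AG → Northgate Industries Corp. (R1): 32% × 49% × 43% = 6.7424% of Granite Capital LLC.
Chain via Redpoint Realty LP → Ashford Partners LP (R1): 100% × 23% × 26% = 5.98% of Granite Capital LLC.
Aggregating (R3): 6.7424% + 5.98% = 12.7224%.

12.7224%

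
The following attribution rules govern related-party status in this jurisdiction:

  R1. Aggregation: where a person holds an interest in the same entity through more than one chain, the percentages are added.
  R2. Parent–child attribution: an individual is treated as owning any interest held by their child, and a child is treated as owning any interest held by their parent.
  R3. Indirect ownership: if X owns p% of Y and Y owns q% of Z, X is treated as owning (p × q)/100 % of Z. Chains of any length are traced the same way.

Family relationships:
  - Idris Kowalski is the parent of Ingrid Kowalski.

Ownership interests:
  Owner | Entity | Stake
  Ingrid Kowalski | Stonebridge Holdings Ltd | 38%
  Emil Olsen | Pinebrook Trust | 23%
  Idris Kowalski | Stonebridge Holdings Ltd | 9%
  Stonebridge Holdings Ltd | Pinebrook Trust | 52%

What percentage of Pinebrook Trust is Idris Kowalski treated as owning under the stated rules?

24.44%

By parent–child attribution (R2), Idris Kowalski is treated as also owning Ingrid Kowalski's interest in Stonebridge Holdings Ltd, giving 9% + 38% = 47%.
Chain via Stonebridge Holdings Ltd (R3): 47% × 52% = 24.44% of Pinebrook Trust.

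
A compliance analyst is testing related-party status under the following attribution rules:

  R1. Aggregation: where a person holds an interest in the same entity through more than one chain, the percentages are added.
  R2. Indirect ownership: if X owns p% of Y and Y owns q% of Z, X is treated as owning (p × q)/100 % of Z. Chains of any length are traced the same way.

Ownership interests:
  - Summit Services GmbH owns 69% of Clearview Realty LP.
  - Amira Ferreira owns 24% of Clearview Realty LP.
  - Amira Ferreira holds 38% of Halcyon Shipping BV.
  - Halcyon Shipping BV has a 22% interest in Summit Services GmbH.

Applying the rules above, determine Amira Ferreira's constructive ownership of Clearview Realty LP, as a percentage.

Chain via Halcyon Shipping BV → Summit Services GmbH (R2): 38% × 22% × 69% = 5.7684% of Clearview Realty LP.
Direct interest in Clearview Realty LP: 24%.
Aggregating (R1): 5.7684% + 24% = 29.7684%.

29.7684%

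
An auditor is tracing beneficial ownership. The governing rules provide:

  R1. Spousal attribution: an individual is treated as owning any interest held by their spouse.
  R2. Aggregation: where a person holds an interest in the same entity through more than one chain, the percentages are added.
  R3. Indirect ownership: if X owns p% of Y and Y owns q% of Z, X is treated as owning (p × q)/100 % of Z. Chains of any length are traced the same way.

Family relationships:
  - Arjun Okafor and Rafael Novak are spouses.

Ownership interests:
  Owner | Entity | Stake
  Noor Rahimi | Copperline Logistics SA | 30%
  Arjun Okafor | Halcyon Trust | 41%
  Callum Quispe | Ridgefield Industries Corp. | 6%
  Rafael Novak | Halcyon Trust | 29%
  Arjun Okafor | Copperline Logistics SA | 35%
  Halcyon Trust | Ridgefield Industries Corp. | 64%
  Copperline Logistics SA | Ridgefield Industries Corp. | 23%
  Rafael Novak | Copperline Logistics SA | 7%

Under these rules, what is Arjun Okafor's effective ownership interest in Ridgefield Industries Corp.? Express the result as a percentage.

54.46%

By spousal attribution (R1), Arjun Okafor is treated as also owning Rafael Novak's interest in Halcyon Trust, giving 41% + 29% = 70%.
By spousal attribution (R1), Arjun Okafor is treated as also owning Rafael Novak's interest in Copperline Logistics SA, giving 35% + 7% = 42%.
Chain via Halcyon Trust (R3): 70% × 64% = 44.8% of Ridgefield Industries Corp.
Chain via Copperline Logistics SA (R3): 42% × 23% = 9.66% of Ridgefield Industries Corp.
Aggregating (R2): 44.8% + 9.66% = 54.46%.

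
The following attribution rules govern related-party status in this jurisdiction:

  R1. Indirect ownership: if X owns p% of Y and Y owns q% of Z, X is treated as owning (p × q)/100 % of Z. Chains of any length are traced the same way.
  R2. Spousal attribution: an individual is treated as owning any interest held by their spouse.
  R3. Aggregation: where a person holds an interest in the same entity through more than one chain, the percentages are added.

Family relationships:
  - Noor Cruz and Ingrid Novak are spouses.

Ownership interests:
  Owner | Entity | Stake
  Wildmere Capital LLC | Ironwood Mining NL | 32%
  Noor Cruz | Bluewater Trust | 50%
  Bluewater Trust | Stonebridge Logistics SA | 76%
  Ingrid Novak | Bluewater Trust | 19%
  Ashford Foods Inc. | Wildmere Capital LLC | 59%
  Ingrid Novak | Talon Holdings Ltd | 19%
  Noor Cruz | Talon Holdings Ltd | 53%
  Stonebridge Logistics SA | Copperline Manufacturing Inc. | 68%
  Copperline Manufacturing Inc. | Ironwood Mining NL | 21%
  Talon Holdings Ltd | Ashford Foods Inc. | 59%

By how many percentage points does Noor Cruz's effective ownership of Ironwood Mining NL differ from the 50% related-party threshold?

By spousal attribution (R2), Noor Cruz is treated as also owning Ingrid Novak's interest in Bluewater Trust, giving 50% + 19% = 69%.
By spousal attribution (R2), Noor Cruz is treated as also owning Ingrid Novak's interest in Talon Holdings Ltd, giving 53% + 19% = 72%.
Chain via Bluewater Trust → Stonebridge Logistics SA → Copperline Manufacturing Inc. (R1): 69% × 76% × 68% × 21% = 7.488432% of Ironwood Mining NL.
Chain via Talon Holdings Ltd → Ashford Foods Inc. → Wildmere Capital LLC (R1): 72% × 59% × 59% × 32% = 8.020224% of Ironwood Mining NL.
Aggregating (R3): 7.488432% + 8.020224% = 15.508656%.
15.508656% falls short of the 50% threshold by 34.491344 percentage points.

34.491344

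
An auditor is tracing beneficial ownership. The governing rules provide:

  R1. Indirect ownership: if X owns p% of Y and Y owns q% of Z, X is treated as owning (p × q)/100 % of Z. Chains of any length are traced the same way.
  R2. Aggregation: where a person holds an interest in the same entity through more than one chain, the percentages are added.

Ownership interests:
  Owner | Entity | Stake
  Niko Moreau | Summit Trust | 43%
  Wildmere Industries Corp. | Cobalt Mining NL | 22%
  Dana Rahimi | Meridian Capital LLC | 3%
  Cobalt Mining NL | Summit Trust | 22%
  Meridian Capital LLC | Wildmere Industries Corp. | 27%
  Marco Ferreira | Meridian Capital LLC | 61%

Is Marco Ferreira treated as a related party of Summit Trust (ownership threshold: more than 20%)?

No

Chain via Meridian Capital LLC → Wildmere Industries Corp. → Cobalt Mining NL (R1): 61% × 27% × 22% × 22% = 0.797148% of Summit Trust.
0.797148% does not exceed the 20% threshold, so Marco is not a related party to Summit Trust.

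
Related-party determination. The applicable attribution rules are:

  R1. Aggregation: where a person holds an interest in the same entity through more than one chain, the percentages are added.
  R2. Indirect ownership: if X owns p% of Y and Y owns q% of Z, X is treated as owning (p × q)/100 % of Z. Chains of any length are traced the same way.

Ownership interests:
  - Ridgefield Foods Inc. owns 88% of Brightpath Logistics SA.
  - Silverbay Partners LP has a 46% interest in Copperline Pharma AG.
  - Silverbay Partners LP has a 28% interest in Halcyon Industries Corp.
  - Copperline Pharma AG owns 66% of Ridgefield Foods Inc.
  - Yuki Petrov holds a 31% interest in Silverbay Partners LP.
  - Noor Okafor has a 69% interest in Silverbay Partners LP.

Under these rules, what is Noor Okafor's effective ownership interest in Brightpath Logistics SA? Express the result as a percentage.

Chain via Silverbay Partners LP → Copperline Pharma AG → Ridgefield Foods Inc. (R2): 69% × 46% × 66% × 88% = 18.434592% of Brightpath Logistics SA.

18.434592%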